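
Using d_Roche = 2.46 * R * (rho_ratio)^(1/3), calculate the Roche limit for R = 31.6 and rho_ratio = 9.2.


d_Roche = 2.46 * 31.6 * 9.2^(1/3) = 162.8864

162.8864


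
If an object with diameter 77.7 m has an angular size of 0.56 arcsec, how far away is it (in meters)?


D = size / theta_rad, theta_rad = 0.56 * pi/(180*3600) = 2.715e-06, D = 2.862e+07

2.862e+07 m


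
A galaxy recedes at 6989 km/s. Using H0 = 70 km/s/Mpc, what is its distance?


d = v / H0 = 6989 / 70 = 99.8429

99.8429 Mpc


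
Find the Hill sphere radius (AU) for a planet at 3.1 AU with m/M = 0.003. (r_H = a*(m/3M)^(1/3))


r_H = a * (m/3M)^(1/3) = 3.1 * (0.003/3)^(1/3) = 0.31

0.31 AU


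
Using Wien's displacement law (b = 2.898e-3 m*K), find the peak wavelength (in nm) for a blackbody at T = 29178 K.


lam_max = b / T = 2.898e-3 / 29178 = 9.932e-08 m = 99.3214 nm

99.3214 nm


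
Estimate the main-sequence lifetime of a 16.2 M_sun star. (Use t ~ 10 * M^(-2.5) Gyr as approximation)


t = 10 * M^(-2.5) = 10 * 16.2^(-2.5) = 0.0095

0.0095 Gyr


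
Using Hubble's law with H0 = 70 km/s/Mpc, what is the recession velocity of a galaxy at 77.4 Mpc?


v = H0 * d = 70 * 77.4 = 5418.0

5418.0 km/s


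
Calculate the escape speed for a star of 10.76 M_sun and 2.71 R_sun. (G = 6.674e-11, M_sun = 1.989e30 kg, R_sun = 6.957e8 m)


M = 10.76 * 1.989e30 kg = 2.140164e+31 kg; R = 2.71 * 6.957e8 m = 1.885347e+09 m. v_esc = sqrt(2GM/R) = sqrt(2 * 6.674e-11 * 2.140164e+31 / 1.885347e+09) = 1.231e+06

1.231e+06 m/s


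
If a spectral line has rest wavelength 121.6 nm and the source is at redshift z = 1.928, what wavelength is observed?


lam_obs = lam_emit * (1 + z) = 121.6 * (1 + 1.928) = 356.0448

356.0448 nm


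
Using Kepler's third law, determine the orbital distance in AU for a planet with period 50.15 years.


a = P^(2/3) = 50.15^(2/3) = 13.5992

13.5992 AU


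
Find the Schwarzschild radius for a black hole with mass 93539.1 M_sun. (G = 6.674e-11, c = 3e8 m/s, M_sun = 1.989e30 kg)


M = 93539.1 * 1.989e30 kg = 1.860492699e+35 kg. rs = 2GM/c^2 = 2 * 6.674e-11 * 1.860492699e+35 / (3e8)^2 = 2.759e+08

2.759e+08 m


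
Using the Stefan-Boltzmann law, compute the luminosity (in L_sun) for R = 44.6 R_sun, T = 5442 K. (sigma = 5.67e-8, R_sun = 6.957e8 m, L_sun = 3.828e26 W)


R = 44.6 * 6.957e8 m = 3.102822e+10 m. L = 4*pi*R^2*sigma*T^4 = 4*pi*(3.102822e+10)^2 * 5.67e-8 * 5442^4 = 6.016456719e+29 W. L/L_sun = 6.016456719e+29 / 3.828e26 = 1571.6972

1571.6972 L_sun


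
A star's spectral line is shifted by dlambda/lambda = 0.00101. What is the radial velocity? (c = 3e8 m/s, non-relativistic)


v = (dlambda/lambda) * c = 0.00101 * 3e8 = 303000.0

303000.0 m/s


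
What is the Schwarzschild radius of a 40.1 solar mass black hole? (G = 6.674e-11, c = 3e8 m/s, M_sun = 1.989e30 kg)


M = 40.1 * 1.989e30 kg = 7.97589e+31 kg. rs = 2GM/c^2 = 2 * 6.674e-11 * 7.97589e+31 / (3e8)^2 = 118291.3108

118291.3108 m


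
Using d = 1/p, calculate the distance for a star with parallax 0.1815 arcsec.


d = 1/p = 1/0.1815 = 5.5096

5.5096 pc


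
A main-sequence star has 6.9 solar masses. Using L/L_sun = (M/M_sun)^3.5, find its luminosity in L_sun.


L/L_sun = (M/M_sun)^3.5 = 6.9^3.5 = 862.9225

862.9225 L_sun


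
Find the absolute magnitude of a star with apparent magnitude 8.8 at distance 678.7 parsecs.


M = m - 5*log10(d) + 5 = 8.8 - 5*log10(678.7) + 5 = -0.3584

-0.3584


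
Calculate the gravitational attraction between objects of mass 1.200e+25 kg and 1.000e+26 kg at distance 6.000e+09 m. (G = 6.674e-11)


F = G*m1*m2/r^2 = 6.674e-11 * 1.200e+25 * 1.000e+26 / (6.000e+09)^2 = 6.674e-11 * 1.200e+51 / 3.600e+19 = 2.225e+21

2.225e+21 N


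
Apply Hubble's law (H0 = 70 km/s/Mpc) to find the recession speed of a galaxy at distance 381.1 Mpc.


v = H0 * d = 70 * 381.1 = 26677.0

26677.0 km/s


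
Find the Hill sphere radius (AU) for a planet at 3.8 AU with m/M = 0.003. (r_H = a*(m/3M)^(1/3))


r_H = a * (m/3M)^(1/3) = 3.8 * (0.003/3)^(1/3) = 0.38

0.38 AU


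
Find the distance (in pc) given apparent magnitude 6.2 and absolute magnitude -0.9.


d = 10^((m - M + 5)/5) = 10^((6.2 - -0.9 + 5)/5) = 263.0268

263.0268 pc


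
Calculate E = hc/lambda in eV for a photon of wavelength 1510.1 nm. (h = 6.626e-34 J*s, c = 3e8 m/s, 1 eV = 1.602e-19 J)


E = hc/lambda = 6.626e-34 * 3e8 / 1.510e-06 = 1.316e-19 J = 0.8217 eV

0.8217 eV


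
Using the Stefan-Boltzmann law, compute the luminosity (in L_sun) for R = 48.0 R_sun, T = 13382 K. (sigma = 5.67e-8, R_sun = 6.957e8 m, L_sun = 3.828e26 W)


R = 48.0 * 6.957e8 m = 3.33936e+10 m. L = 4*pi*R^2*sigma*T^4 = 4*pi*(3.33936e+10)^2 * 5.67e-8 * 13382^4 = 2.548023954e+31 W. L/L_sun = 2.548023954e+31 / 3.828e26 = 66562.7992

66562.7992 L_sun


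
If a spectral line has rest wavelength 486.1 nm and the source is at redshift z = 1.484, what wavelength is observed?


lam_obs = lam_emit * (1 + z) = 486.1 * (1 + 1.484) = 1207.4724

1207.4724 nm


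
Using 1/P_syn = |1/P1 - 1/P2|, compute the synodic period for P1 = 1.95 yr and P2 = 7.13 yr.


1/P_syn = |1/P1 - 1/P2| = |1/1.95 - 1/7.13| => P_syn = 2.6841

2.6841 years


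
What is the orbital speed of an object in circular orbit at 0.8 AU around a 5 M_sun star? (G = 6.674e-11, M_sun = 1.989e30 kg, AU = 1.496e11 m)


v = sqrt(GM/r) = sqrt(6.674e-11 * 9.945e+30 / 1.197e+11) = 74470.5746

74470.5746 m/s


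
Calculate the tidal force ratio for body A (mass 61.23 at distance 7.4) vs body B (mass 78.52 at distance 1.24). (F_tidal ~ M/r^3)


Ratio = (M1/r1^3) / (M2/r2^3) = (61.23/7.4^3) / (78.52/1.24^3) = 0.0037

0.0037


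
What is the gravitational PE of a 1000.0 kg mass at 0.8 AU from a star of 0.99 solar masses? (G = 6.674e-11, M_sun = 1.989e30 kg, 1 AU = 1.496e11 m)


M = 0.99 * 1.989e30 kg = 1.96911e+30 kg; r = 0.8 AU * 1.496e11 m/AU = 1.1968e+11 m. U = -GM*m/r = -(6.674e-11 * 1.96911e+30 * 1000.0) / 1.1968e+11 = -1.098e+12

-1.098e+12 J


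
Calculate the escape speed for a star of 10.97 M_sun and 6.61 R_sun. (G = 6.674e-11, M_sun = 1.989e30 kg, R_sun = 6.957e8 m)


M = 10.97 * 1.989e30 kg = 2.181933e+31 kg; R = 6.61 * 6.957e8 m = 4.598577e+09 m. v_esc = sqrt(2GM/R) = sqrt(2 * 6.674e-11 * 2.181933e+31 / 4.598577e+09) = 795824.0746

795824.0746 m/s


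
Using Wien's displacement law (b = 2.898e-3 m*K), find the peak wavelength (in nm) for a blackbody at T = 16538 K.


lam_max = b / T = 2.898e-3 / 16538 = 1.752e-07 m = 175.2328 nm

175.2328 nm


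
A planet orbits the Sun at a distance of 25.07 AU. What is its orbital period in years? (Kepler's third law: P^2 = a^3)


P = a^(3/2) = 25.07^1.5 = 125.5254

125.5254 years


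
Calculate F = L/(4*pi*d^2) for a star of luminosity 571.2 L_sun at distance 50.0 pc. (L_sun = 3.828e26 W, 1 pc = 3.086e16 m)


F = L / (4*pi*d^2) = 2.187e+29 / (4*pi*(1.543e+18)^2) = 7.308e-09

7.308e-09 W/m^2


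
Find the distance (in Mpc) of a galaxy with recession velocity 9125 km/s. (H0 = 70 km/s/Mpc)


d = v / H0 = 9125 / 70 = 130.3571

130.3571 Mpc


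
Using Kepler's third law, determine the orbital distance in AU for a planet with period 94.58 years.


a = P^(2/3) = 94.58^(2/3) = 20.7587

20.7587 AU


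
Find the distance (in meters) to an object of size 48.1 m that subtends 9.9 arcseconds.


D = size / theta_rad, theta_rad = 9.9 * pi/(180*3600) = 4.800e-05, D = 1.002e+06

1.002e+06 m


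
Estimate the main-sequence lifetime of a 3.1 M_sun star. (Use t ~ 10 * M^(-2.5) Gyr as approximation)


t = 10 * M^(-2.5) = 10 * 3.1^(-2.5) = 0.591

0.591 Gyr


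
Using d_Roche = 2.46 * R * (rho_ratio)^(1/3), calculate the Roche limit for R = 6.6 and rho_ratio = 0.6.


d_Roche = 2.46 * 6.6 * 0.6^(1/3) = 13.694

13.694


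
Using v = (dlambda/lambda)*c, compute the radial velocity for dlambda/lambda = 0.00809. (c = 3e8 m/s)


v = (dlambda/lambda) * c = 0.00809 * 3e8 = 2.427e+06

2.427e+06 m/s


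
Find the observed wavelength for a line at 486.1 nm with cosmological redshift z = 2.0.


lam_obs = lam_emit * (1 + z) = 486.1 * (1 + 2.0) = 1458.3

1458.3 nm


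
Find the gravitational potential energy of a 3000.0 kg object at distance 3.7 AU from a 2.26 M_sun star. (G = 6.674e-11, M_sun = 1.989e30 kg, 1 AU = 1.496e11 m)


M = 2.26 * 1.989e30 kg = 4.49514e+30 kg; r = 3.7 AU * 1.496e11 m/AU = 5.5352e+11 m. U = -GM*m/r = -(6.674e-11 * 4.49514e+30 * 3000.0) / 5.5352e+11 = -1.626e+12

-1.626e+12 J


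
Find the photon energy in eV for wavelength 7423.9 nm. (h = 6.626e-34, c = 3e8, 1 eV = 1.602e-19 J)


E = hc/lambda = 6.626e-34 * 3e8 / 7.424e-06 = 2.678e-20 J = 0.1671 eV

0.1671 eV


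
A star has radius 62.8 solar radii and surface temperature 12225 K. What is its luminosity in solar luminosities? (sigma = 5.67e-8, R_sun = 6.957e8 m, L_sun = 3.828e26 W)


R = 62.8 * 6.957e8 m = 4.368996e+10 m. L = 4*pi*R^2*sigma*T^4 = 4*pi*(4.368996e+10)^2 * 5.67e-8 * 12225^4 = 3.037747613e+31 W. L/L_sun = 3.037747613e+31 / 3.828e26 = 79355.9983

79355.9983 L_sun


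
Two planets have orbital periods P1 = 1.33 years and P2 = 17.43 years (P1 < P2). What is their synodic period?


1/P_syn = |1/P1 - 1/P2| = |1/1.33 - 1/17.43| => P_syn = 1.4399

1.4399 years


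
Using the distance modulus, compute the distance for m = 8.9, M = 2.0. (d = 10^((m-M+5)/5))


d = 10^((m - M + 5)/5) = 10^((8.9 - 2.0 + 5)/5) = 239.8833

239.8833 pc


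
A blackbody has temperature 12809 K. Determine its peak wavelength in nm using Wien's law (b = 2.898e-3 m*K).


lam_max = b / T = 2.898e-3 / 12809 = 2.262e-07 m = 226.2472 nm

226.2472 nm


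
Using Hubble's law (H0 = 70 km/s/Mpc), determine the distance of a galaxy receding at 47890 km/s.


d = v / H0 = 47890 / 70 = 684.1429

684.1429 Mpc


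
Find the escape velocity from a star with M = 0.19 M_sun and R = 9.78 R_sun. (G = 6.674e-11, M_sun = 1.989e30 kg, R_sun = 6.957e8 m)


M = 0.19 * 1.989e30 kg = 3.7791e+29 kg; R = 9.78 * 6.957e8 m = 6.803946e+09 m. v_esc = sqrt(2GM/R) = sqrt(2 * 6.674e-11 * 3.7791e+29 / 6.803946e+09) = 86103.7095

86103.7095 m/s


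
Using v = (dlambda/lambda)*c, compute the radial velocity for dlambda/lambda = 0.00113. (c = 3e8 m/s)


v = (dlambda/lambda) * c = 0.00113 * 3e8 = 339000.0

339000.0 m/s


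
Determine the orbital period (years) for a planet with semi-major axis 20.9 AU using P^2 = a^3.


P = a^(3/2) = 20.9^1.5 = 95.5475

95.5475 years


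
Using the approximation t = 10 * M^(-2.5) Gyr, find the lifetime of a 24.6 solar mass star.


t = 10 * M^(-2.5) = 10 * 24.6^(-2.5) = 0.0033

0.0033 Gyr


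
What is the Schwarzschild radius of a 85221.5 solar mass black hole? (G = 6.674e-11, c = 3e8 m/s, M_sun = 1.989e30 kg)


M = 85221.5 * 1.989e30 kg = 1.695055635e+35 kg. rs = 2GM/c^2 = 2 * 6.674e-11 * 1.695055635e+35 / (3e8)^2 = 2.514e+08

2.514e+08 m


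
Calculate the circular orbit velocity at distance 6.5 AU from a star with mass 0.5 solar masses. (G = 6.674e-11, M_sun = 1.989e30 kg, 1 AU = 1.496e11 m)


v = sqrt(GM/r) = sqrt(6.674e-11 * 9.945e+29 / 9.724e+11) = 8261.7685

8261.7685 m/s


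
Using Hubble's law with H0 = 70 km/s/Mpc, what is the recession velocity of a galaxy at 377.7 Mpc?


v = H0 * d = 70 * 377.7 = 26439.0

26439.0 km/s


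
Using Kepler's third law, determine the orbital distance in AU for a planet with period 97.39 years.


a = P^(2/3) = 97.39^(2/3) = 21.1678

21.1678 AU


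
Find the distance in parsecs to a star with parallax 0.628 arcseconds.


d = 1/p = 1/0.628 = 1.5924

1.5924 pc


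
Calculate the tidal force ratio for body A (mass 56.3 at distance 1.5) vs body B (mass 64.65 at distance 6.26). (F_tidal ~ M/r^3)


Ratio = (M1/r1^3) / (M2/r2^3) = (56.3/1.5^3) / (64.65/6.26^3) = 63.2979

63.2979


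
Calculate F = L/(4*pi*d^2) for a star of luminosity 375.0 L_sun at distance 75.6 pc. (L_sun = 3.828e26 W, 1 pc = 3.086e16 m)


F = L / (4*pi*d^2) = 1.436e+29 / (4*pi*(2.333e+18)^2) = 2.099e-09

2.099e-09 W/m^2


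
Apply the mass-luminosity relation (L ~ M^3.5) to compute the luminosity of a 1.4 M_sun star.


L/L_sun = (M/M_sun)^3.5 = 1.4^3.5 = 3.2467

3.2467 L_sun


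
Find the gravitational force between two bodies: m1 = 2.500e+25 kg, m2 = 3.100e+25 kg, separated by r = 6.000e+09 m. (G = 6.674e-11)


F = G*m1*m2/r^2 = 6.674e-11 * 2.500e+25 * 3.100e+25 / (6.000e+09)^2 = 6.674e-11 * 7.750e+50 / 3.600e+19 = 1.437e+21

1.437e+21 N


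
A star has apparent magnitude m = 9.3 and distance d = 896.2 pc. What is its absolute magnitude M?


M = m - 5*log10(d) + 5 = 9.3 - 5*log10(896.2) + 5 = -0.462

-0.462


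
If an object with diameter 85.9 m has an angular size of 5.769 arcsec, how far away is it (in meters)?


D = size / theta_rad, theta_rad = 5.769 * pi/(180*3600) = 2.797e-05, D = 3.071e+06

3.071e+06 m


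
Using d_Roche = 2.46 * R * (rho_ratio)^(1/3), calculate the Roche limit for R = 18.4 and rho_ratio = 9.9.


d_Roche = 2.46 * 18.4 * 9.9^(1/3) = 97.1922

97.1922


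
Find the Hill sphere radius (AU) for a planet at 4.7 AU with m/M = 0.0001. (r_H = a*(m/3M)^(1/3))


r_H = a * (m/3M)^(1/3) = 4.7 * (0.0001/3)^(1/3) = 0.1513

0.1513 AU


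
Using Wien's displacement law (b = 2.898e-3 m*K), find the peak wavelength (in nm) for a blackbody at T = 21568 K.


lam_max = b / T = 2.898e-3 / 21568 = 1.344e-07 m = 134.3657 nm

134.3657 nm


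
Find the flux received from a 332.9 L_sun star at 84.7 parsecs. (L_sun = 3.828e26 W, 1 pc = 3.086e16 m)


F = L / (4*pi*d^2) = 1.274e+29 / (4*pi*(2.614e+18)^2) = 1.484e-09

1.484e-09 W/m^2


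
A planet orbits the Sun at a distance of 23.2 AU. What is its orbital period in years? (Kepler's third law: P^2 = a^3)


P = a^(3/2) = 23.2^1.5 = 111.746

111.746 years


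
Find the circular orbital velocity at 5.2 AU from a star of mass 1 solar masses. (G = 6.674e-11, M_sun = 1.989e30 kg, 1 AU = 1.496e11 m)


v = sqrt(GM/r) = sqrt(6.674e-11 * 1.989e+30 / 7.779e+11) = 13063.0029

13063.0029 m/s


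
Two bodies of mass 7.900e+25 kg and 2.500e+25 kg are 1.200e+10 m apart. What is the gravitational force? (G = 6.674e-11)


F = G*m1*m2/r^2 = 6.674e-11 * 7.900e+25 * 2.500e+25 / (1.200e+10)^2 = 6.674e-11 * 1.975e+51 / 1.440e+20 = 9.154e+20

9.154e+20 N


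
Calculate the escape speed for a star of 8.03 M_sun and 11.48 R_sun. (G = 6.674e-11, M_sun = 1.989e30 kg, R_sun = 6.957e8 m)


M = 8.03 * 1.989e30 kg = 1.597167e+31 kg; R = 11.48 * 6.957e8 m = 7.986636e+09 m. v_esc = sqrt(2GM/R) = sqrt(2 * 6.674e-11 * 1.597167e+31 / 7.986636e+09) = 516655.8099

516655.8099 m/s


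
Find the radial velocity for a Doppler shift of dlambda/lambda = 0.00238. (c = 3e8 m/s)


v = (dlambda/lambda) * c = 0.00238 * 3e8 = 714000.0

714000.0 m/s


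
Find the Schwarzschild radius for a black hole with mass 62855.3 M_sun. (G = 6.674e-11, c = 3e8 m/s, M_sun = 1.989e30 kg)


M = 62855.3 * 1.989e30 kg = 1.250191917e+35 kg. rs = 2GM/c^2 = 2 * 6.674e-11 * 1.250191917e+35 / (3e8)^2 = 1.854e+08

1.854e+08 m


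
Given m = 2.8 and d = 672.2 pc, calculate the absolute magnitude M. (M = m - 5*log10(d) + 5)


M = m - 5*log10(d) + 5 = 2.8 - 5*log10(672.2) + 5 = -6.3375

-6.3375


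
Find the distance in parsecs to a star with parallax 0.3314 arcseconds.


d = 1/p = 1/0.3314 = 3.0175

3.0175 pc


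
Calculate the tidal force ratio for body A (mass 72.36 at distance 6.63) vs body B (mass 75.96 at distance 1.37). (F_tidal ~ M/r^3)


Ratio = (M1/r1^3) / (M2/r2^3) = (72.36/6.63^3) / (75.96/1.37^3) = 0.0084

0.0084


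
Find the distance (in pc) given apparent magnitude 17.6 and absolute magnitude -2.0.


d = 10^((m - M + 5)/5) = 10^((17.6 - -2.0 + 5)/5) = 83176.3771

83176.3771 pc


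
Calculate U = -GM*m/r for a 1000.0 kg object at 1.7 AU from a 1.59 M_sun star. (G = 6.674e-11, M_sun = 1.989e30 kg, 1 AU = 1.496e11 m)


M = 1.59 * 1.989e30 kg = 3.16251e+30 kg; r = 1.7 AU * 1.496e11 m/AU = 2.5432e+11 m. U = -GM*m/r = -(6.674e-11 * 3.16251e+30 * 1000.0) / 2.5432e+11 = -8.299e+11

-8.299e+11 J


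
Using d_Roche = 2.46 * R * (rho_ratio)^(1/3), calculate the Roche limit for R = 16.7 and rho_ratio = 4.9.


d_Roche = 2.46 * 16.7 * 4.9^(1/3) = 69.7777

69.7777


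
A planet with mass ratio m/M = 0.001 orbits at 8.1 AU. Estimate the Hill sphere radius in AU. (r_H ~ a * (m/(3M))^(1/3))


r_H = a * (m/3M)^(1/3) = 8.1 * (0.001/3)^(1/3) = 0.5616

0.5616 AU


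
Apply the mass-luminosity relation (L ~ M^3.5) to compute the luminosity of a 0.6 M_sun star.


L/L_sun = (M/M_sun)^3.5 = 0.6^3.5 = 0.1673

0.1673 L_sun


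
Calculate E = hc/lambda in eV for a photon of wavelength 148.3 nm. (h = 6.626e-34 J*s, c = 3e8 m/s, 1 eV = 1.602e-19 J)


E = hc/lambda = 6.626e-34 * 3e8 / 1.483e-07 = 1.340e-18 J = 8.367 eV

8.367 eV


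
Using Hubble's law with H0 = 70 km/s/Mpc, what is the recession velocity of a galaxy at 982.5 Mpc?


v = H0 * d = 70 * 982.5 = 68775.0

68775.0 km/s


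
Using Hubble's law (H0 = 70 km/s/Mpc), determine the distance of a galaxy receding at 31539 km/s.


d = v / H0 = 31539 / 70 = 450.5571

450.5571 Mpc


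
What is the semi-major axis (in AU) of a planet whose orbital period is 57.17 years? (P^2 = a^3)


a = P^(2/3) = 57.17^(2/3) = 14.8404

14.8404 AU


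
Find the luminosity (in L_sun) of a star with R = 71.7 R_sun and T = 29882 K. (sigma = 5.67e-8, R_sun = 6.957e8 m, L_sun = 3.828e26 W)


R = 71.7 * 6.957e8 m = 4.988169e+10 m. L = 4*pi*R^2*sigma*T^4 = 4*pi*(4.988169e+10)^2 * 5.67e-8 * 29882^4 = 1.413558826e+33 W. L/L_sun = 1.413558826e+33 / 3.828e26 = 3.693e+06

3.693e+06 L_sun


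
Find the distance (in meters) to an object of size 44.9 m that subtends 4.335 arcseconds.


D = size / theta_rad, theta_rad = 4.335 * pi/(180*3600) = 2.102e-05, D = 2.136e+06

2.136e+06 m


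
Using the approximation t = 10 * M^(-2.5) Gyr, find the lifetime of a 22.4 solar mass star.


t = 10 * M^(-2.5) = 10 * 22.4^(-2.5) = 0.0042

0.0042 Gyr


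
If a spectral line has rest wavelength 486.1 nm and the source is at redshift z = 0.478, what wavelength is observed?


lam_obs = lam_emit * (1 + z) = 486.1 * (1 + 0.478) = 718.4558

718.4558 nm


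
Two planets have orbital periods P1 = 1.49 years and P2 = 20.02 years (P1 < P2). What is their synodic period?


1/P_syn = |1/P1 - 1/P2| = |1/1.49 - 1/20.02| => P_syn = 1.6098

1.6098 years


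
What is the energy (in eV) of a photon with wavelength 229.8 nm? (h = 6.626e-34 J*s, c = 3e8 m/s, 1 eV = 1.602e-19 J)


E = hc/lambda = 6.626e-34 * 3e8 / 2.298e-07 = 8.650e-19 J = 5.3996 eV

5.3996 eV


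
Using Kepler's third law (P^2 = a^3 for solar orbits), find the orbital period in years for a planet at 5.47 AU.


P = a^(3/2) = 5.47^1.5 = 12.7933

12.7933 years


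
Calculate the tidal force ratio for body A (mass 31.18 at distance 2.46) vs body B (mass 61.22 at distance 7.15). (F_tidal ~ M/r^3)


Ratio = (M1/r1^3) / (M2/r2^3) = (31.18/2.46^3) / (61.22/7.15^3) = 12.5053

12.5053


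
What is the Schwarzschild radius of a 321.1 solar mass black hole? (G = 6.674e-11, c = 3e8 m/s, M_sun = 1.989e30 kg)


M = 321.1 * 1.989e30 kg = 6.386679e+32 kg. rs = 2GM/c^2 = 2 * 6.674e-11 * 6.386679e+32 / (3e8)^2 = 947215.4588

947215.4588 m


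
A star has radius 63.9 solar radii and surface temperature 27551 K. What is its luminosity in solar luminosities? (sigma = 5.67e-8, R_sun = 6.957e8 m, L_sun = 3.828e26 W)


R = 63.9 * 6.957e8 m = 4.445523e+10 m. L = 4*pi*R^2*sigma*T^4 = 4*pi*(4.445523e+10)^2 * 5.67e-8 * 27551^4 = 8.113123987e+32 W. L/L_sun = 8.113123987e+32 / 3.828e26 = 2.119e+06

2.119e+06 L_sun


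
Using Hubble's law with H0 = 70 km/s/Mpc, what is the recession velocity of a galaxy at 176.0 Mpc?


v = H0 * d = 70 * 176.0 = 12320.0

12320.0 km/s


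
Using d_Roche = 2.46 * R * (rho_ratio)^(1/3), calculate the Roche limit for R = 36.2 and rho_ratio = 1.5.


d_Roche = 2.46 * 36.2 * 1.5^(1/3) = 101.9391

101.9391


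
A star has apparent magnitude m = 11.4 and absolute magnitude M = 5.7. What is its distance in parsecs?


d = 10^((m - M + 5)/5) = 10^((11.4 - 5.7 + 5)/5) = 138.0384

138.0384 pc


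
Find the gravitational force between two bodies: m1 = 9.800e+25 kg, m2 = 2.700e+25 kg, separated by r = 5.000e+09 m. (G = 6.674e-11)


F = G*m1*m2/r^2 = 6.674e-11 * 9.800e+25 * 2.700e+25 / (5.000e+09)^2 = 6.674e-11 * 2.646e+51 / 2.500e+19 = 7.064e+21

7.064e+21 N


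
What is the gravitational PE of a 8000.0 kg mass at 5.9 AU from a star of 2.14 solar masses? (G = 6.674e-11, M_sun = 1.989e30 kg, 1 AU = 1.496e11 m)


M = 2.14 * 1.989e30 kg = 4.25646e+30 kg; r = 5.9 AU * 1.496e11 m/AU = 8.8264e+11 m. U = -GM*m/r = -(6.674e-11 * 4.25646e+30 * 8000.0) / 8.8264e+11 = -2.575e+12

-2.575e+12 J


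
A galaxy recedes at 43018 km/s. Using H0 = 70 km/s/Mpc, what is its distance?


d = v / H0 = 43018 / 70 = 614.5429

614.5429 Mpc


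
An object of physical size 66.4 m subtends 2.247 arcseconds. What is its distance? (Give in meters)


D = size / theta_rad, theta_rad = 2.247 * pi/(180*3600) = 1.089e-05, D = 6.095e+06

6.095e+06 m


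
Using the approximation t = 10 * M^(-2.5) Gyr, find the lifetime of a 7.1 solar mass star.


t = 10 * M^(-2.5) = 10 * 7.1^(-2.5) = 0.0744

0.0744 Gyr


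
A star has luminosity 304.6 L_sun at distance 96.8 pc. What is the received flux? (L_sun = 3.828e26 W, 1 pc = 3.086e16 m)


F = L / (4*pi*d^2) = 1.166e+29 / (4*pi*(2.987e+18)^2) = 1.040e-09

1.040e-09 W/m^2


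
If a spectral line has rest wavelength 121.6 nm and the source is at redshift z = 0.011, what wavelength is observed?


lam_obs = lam_emit * (1 + z) = 121.6 * (1 + 0.011) = 122.9376

122.9376 nm


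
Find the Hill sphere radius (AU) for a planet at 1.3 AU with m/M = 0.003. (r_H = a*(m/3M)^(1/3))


r_H = a * (m/3M)^(1/3) = 1.3 * (0.003/3)^(1/3) = 0.13

0.13 AU


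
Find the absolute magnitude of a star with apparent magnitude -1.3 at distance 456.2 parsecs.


M = m - 5*log10(d) + 5 = -1.3 - 5*log10(456.2) + 5 = -9.5958

-9.5958


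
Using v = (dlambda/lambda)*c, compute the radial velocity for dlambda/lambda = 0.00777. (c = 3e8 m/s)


v = (dlambda/lambda) * c = 0.00777 * 3e8 = 2.331e+06

2.331e+06 m/s


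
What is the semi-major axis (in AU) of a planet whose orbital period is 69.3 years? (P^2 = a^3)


a = P^(2/3) = 69.3^(2/3) = 16.8716

16.8716 AU


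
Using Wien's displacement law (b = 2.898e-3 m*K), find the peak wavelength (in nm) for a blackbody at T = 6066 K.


lam_max = b / T = 2.898e-3 / 6066 = 4.777e-07 m = 477.7448 nm

477.7448 nm


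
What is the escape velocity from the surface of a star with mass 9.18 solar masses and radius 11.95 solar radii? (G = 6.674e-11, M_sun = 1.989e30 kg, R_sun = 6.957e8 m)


M = 9.18 * 1.989e30 kg = 1.825902e+31 kg; R = 11.95 * 6.957e8 m = 8.313615e+09 m. v_esc = sqrt(2GM/R) = sqrt(2 * 6.674e-11 * 1.825902e+31 / 8.313615e+09) = 541441.9197

541441.9197 m/s


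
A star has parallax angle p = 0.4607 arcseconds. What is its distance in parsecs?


d = 1/p = 1/0.4607 = 2.1706

2.1706 pc


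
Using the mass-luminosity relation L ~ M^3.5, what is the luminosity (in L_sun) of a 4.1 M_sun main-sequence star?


L/L_sun = (M/M_sun)^3.5 = 4.1^3.5 = 139.5544

139.5544 L_sun


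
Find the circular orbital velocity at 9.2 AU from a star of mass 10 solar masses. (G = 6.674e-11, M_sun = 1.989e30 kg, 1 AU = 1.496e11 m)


v = sqrt(GM/r) = sqrt(6.674e-11 * 1.989e+31 / 1.376e+12) = 31056.3764

31056.3764 m/s


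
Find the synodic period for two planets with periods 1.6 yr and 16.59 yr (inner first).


1/P_syn = |1/P1 - 1/P2| = |1/1.6 - 1/16.59| => P_syn = 1.7708

1.7708 years


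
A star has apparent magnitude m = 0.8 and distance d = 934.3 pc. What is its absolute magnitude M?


M = m - 5*log10(d) + 5 = 0.8 - 5*log10(934.3) + 5 = -9.0524

-9.0524


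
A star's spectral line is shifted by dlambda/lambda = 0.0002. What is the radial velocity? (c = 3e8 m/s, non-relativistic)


v = (dlambda/lambda) * c = 0.0002 * 3e8 = 60000.0

60000.0 m/s


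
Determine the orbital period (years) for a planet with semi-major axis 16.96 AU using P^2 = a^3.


P = a^(3/2) = 16.96^1.5 = 69.8456

69.8456 years


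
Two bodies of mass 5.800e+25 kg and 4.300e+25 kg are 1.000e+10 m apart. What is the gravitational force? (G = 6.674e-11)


F = G*m1*m2/r^2 = 6.674e-11 * 5.800e+25 * 4.300e+25 / (1.000e+10)^2 = 6.674e-11 * 2.494e+51 / 1.000e+20 = 1.664e+21

1.664e+21 N


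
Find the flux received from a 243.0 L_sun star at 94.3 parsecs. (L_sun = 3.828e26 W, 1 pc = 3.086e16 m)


F = L / (4*pi*d^2) = 9.302e+28 / (4*pi*(2.910e+18)^2) = 8.741e-10

8.741e-10 W/m^2


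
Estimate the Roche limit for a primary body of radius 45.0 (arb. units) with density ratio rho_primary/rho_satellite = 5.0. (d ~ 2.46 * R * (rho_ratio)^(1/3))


d_Roche = 2.46 * 45.0 * 5.0^(1/3) = 189.2943

189.2943


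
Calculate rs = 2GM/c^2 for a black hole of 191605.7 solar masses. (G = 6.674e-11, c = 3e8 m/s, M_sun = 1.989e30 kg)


M = 191605.7 * 1.989e30 kg = 3.811037373e+35 kg. rs = 2GM/c^2 = 2 * 6.674e-11 * 3.811037373e+35 / (3e8)^2 = 5.652e+08

5.652e+08 m


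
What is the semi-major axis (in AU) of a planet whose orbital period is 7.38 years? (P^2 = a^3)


a = P^(2/3) = 7.38^(2/3) = 3.7906

3.7906 AU


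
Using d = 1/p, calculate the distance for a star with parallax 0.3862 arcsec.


d = 1/p = 1/0.3862 = 2.5893

2.5893 pc


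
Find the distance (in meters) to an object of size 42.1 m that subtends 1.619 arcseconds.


D = size / theta_rad, theta_rad = 1.619 * pi/(180*3600) = 7.849e-06, D = 5.364e+06

5.364e+06 m


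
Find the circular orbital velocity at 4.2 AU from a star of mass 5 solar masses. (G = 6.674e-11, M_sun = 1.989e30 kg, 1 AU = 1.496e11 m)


v = sqrt(GM/r) = sqrt(6.674e-11 * 9.945e+30 / 6.283e+11) = 32501.6233

32501.6233 m/s


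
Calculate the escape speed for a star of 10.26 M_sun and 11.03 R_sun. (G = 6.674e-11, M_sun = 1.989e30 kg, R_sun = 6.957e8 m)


M = 10.26 * 1.989e30 kg = 2.040714e+31 kg; R = 11.03 * 6.957e8 m = 7.673571e+09 m. v_esc = sqrt(2GM/R) = sqrt(2 * 6.674e-11 * 2.040714e+31 / 7.673571e+09) = 595799.8822

595799.8822 m/s


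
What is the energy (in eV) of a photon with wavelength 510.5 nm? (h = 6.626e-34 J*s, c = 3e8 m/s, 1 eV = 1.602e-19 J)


E = hc/lambda = 6.626e-34 * 3e8 / 5.105e-07 = 3.894e-19 J = 2.4306 eV

2.4306 eV


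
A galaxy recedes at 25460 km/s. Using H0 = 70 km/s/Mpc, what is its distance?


d = v / H0 = 25460 / 70 = 363.7143

363.7143 Mpc


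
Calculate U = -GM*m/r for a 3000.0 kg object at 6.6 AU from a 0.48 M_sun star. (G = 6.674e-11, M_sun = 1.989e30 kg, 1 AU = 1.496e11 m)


M = 0.48 * 1.989e30 kg = 9.5472e+29 kg; r = 6.6 AU * 1.496e11 m/AU = 9.8736e+11 m. U = -GM*m/r = -(6.674e-11 * 9.5472e+29 * 3000.0) / 9.8736e+11 = -1.936e+11

-1.936e+11 J


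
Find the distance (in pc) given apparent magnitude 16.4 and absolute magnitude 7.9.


d = 10^((m - M + 5)/5) = 10^((16.4 - 7.9 + 5)/5) = 501.1872

501.1872 pc


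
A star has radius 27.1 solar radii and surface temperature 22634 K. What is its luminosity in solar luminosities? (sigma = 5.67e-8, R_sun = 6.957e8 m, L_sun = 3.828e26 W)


R = 27.1 * 6.957e8 m = 1.885347e+10 m. L = 4*pi*R^2*sigma*T^4 = 4*pi*(1.885347e+10)^2 * 5.67e-8 * 22634^4 = 6.64692468e+31 W. L/L_sun = 6.64692468e+31 / 3.828e26 = 173639.6207

173639.6207 L_sun


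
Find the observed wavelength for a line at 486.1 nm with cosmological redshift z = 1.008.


lam_obs = lam_emit * (1 + z) = 486.1 * (1 + 1.008) = 976.0888

976.0888 nm


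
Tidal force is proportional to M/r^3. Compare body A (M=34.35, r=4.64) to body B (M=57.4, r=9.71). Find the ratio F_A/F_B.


Ratio = (M1/r1^3) / (M2/r2^3) = (34.35/4.64^3) / (57.4/9.71^3) = 5.4843

5.4843


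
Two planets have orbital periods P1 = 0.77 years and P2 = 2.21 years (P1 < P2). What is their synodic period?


1/P_syn = |1/P1 - 1/P2| = |1/0.77 - 1/2.21| => P_syn = 1.1817

1.1817 years


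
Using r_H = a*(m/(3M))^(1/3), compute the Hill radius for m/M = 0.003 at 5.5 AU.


r_H = a * (m/3M)^(1/3) = 5.5 * (0.003/3)^(1/3) = 0.55

0.55 AU


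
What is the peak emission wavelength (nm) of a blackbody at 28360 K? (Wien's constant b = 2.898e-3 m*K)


lam_max = b / T = 2.898e-3 / 28360 = 1.022e-07 m = 102.1862 nm

102.1862 nm


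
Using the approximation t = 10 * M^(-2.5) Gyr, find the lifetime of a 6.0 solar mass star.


t = 10 * M^(-2.5) = 10 * 6.0^(-2.5) = 0.1134

0.1134 Gyr


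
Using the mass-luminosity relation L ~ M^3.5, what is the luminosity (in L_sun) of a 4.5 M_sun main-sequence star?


L/L_sun = (M/M_sun)^3.5 = 4.5^3.5 = 193.3053

193.3053 L_sun


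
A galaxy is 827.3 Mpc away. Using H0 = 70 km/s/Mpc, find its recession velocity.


v = H0 * d = 70 * 827.3 = 57911.0

57911.0 km/s


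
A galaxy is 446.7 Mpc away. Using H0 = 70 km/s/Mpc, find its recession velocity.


v = H0 * d = 70 * 446.7 = 31269.0

31269.0 km/s


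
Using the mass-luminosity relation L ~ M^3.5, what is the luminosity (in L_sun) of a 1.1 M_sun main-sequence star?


L/L_sun = (M/M_sun)^3.5 = 1.1^3.5 = 1.396

1.396 L_sun


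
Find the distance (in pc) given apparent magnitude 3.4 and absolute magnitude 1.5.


d = 10^((m - M + 5)/5) = 10^((3.4 - 1.5 + 5)/5) = 23.9883

23.9883 pc


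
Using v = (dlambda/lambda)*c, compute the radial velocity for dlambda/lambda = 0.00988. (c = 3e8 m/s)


v = (dlambda/lambda) * c = 0.00988 * 3e8 = 2.964e+06

2.964e+06 m/s


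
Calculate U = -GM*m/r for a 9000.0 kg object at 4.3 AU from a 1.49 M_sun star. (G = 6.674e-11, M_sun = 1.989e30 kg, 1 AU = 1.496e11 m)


M = 1.49 * 1.989e30 kg = 2.96361e+30 kg; r = 4.3 AU * 1.496e11 m/AU = 6.4328e+11 m. U = -GM*m/r = -(6.674e-11 * 2.96361e+30 * 9000.0) / 6.4328e+11 = -2.767e+12

-2.767e+12 J


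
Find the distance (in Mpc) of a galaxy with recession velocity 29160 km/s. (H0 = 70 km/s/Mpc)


d = v / H0 = 29160 / 70 = 416.5714

416.5714 Mpc


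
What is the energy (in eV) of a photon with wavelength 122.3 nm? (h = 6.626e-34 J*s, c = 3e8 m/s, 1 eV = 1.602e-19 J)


E = hc/lambda = 6.626e-34 * 3e8 / 1.223e-07 = 1.625e-18 J = 10.1457 eV

10.1457 eV


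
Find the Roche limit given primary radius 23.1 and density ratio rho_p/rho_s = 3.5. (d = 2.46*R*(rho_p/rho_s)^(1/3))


d_Roche = 2.46 * 23.1 * 3.5^(1/3) = 86.2786

86.2786


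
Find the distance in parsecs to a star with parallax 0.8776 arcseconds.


d = 1/p = 1/0.8776 = 1.1395

1.1395 pc


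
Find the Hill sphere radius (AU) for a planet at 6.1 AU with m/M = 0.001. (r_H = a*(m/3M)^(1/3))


r_H = a * (m/3M)^(1/3) = 6.1 * (0.001/3)^(1/3) = 0.423

0.423 AU


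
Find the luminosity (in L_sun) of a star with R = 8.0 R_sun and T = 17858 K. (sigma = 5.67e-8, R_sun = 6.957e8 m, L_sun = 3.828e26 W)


R = 8.0 * 6.957e8 m = 5.5656e+09 m. L = 4*pi*R^2*sigma*T^4 = 4*pi*(5.5656e+09)^2 * 5.67e-8 * 17858^4 = 2.244647651e+30 W. L/L_sun = 2.244647651e+30 / 3.828e26 = 5863.7608

5863.7608 L_sun


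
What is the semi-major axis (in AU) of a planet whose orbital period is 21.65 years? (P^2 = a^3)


a = P^(2/3) = 21.65^(2/3) = 7.7679

7.7679 AU


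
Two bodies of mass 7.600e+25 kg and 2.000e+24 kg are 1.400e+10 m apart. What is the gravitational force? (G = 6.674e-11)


F = G*m1*m2/r^2 = 6.674e-11 * 7.600e+25 * 2.000e+24 / (1.400e+10)^2 = 6.674e-11 * 1.520e+50 / 1.960e+20 = 5.176e+19

5.176e+19 N


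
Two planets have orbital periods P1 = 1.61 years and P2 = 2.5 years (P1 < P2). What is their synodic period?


1/P_syn = |1/P1 - 1/P2| = |1/1.61 - 1/2.5| => P_syn = 4.5225

4.5225 years


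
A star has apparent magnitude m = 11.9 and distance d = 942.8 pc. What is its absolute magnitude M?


M = m - 5*log10(d) + 5 = 11.9 - 5*log10(942.8) + 5 = 2.0279

2.0279


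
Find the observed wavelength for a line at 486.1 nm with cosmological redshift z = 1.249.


lam_obs = lam_emit * (1 + z) = 486.1 * (1 + 1.249) = 1093.2389

1093.2389 nm


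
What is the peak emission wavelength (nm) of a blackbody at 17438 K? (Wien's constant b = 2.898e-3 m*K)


lam_max = b / T = 2.898e-3 / 17438 = 1.662e-07 m = 166.1888 nm

166.1888 nm


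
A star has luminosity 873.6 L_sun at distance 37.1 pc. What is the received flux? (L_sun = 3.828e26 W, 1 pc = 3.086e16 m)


F = L / (4*pi*d^2) = 3.344e+29 / (4*pi*(1.145e+18)^2) = 2.030e-08

2.030e-08 W/m^2


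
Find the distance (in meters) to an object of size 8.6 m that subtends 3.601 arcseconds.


D = size / theta_rad, theta_rad = 3.601 * pi/(180*3600) = 1.746e-05, D = 492606.8686

492606.8686 m


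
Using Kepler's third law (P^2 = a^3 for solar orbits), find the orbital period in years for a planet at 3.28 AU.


P = a^(3/2) = 3.28^1.5 = 5.9403

5.9403 years


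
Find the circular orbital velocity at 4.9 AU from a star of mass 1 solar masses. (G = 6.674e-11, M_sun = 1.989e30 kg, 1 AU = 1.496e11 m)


v = sqrt(GM/r) = sqrt(6.674e-11 * 1.989e+30 / 7.330e+11) = 13456.9505

13456.9505 m/s


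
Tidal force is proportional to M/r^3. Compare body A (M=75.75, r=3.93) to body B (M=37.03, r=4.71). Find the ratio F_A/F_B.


Ratio = (M1/r1^3) / (M2/r2^3) = (75.75/3.93^3) / (37.03/4.71^3) = 3.5214

3.5214


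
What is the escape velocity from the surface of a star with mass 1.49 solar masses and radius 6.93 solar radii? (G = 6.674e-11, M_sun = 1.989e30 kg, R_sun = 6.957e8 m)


M = 1.49 * 1.989e30 kg = 2.96361e+30 kg; R = 6.93 * 6.957e8 m = 4.821201e+09 m. v_esc = sqrt(2GM/R) = sqrt(2 * 6.674e-11 * 2.96361e+30 / 4.821201e+09) = 286444.8416

286444.8416 m/s


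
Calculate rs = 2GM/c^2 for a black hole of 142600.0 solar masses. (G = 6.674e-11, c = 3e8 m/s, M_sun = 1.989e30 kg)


M = 142600.0 * 1.989e30 kg = 2.836314e+35 kg. rs = 2GM/c^2 = 2 * 6.674e-11 * 2.836314e+35 / (3e8)^2 = 4.207e+08

4.207e+08 m


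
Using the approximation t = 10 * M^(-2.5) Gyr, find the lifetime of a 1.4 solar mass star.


t = 10 * M^(-2.5) = 10 * 1.4^(-2.5) = 4.312

4.312 Gyr


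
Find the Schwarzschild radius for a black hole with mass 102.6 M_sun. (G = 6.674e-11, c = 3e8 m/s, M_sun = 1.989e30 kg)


M = 102.6 * 1.989e30 kg = 2.040714e+32 kg. rs = 2GM/c^2 = 2 * 6.674e-11 * 2.040714e+32 / (3e8)^2 = 302660.5608

302660.5608 m


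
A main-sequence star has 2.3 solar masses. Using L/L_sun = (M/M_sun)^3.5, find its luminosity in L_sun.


L/L_sun = (M/M_sun)^3.5 = 2.3^3.5 = 18.4522

18.4522 L_sun


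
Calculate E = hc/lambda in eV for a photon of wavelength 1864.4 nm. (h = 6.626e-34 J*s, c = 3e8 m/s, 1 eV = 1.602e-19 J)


E = hc/lambda = 6.626e-34 * 3e8 / 1.864e-06 = 1.066e-19 J = 0.6655 eV

0.6655 eV


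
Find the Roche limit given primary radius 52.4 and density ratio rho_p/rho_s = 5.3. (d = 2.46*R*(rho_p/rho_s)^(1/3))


d_Roche = 2.46 * 52.4 * 5.3^(1/3) = 224.7459

224.7459


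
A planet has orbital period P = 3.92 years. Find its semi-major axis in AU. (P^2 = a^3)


a = P^(2/3) = 3.92^(2/3) = 2.4861

2.4861 AU


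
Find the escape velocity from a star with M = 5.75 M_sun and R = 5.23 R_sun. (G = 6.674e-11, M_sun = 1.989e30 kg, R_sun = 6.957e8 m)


M = 5.75 * 1.989e30 kg = 1.143675e+31 kg; R = 5.23 * 6.957e8 m = 3.638511e+09 m. v_esc = sqrt(2GM/R) = sqrt(2 * 6.674e-11 * 1.143675e+31 / 3.638511e+09) = 647735.3016

647735.3016 m/s


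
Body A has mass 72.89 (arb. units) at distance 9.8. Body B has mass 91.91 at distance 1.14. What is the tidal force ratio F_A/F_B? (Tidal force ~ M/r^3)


Ratio = (M1/r1^3) / (M2/r2^3) = (72.89/9.8^3) / (91.91/1.14^3) = 0.0012

0.0012


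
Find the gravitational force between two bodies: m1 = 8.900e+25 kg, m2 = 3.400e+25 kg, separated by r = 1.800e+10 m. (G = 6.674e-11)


F = G*m1*m2/r^2 = 6.674e-11 * 8.900e+25 * 3.400e+25 / (1.800e+10)^2 = 6.674e-11 * 3.026e+51 / 3.240e+20 = 6.233e+20

6.233e+20 N


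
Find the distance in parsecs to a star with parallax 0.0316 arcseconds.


d = 1/p = 1/0.0316 = 31.6456

31.6456 pc


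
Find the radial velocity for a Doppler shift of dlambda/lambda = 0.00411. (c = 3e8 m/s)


v = (dlambda/lambda) * c = 0.00411 * 3e8 = 1.233e+06

1.233e+06 m/s


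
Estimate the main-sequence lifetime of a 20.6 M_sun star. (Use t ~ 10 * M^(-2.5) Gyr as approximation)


t = 10 * M^(-2.5) = 10 * 20.6^(-2.5) = 0.0052

0.0052 Gyr


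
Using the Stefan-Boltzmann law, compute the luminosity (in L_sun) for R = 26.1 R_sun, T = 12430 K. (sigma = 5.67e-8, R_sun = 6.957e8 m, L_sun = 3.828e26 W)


R = 26.1 * 6.957e8 m = 1.815777e+10 m. L = 4*pi*R^2*sigma*T^4 = 4*pi*(1.815777e+10)^2 * 5.67e-8 * 12430^4 = 5.607928384e+30 W. L/L_sun = 5.607928384e+30 / 3.828e26 = 14649.7607

14649.7607 L_sun


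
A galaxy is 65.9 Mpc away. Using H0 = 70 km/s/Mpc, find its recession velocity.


v = H0 * d = 70 * 65.9 = 4613.0

4613.0 km/s


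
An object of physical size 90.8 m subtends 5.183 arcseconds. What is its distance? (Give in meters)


D = size / theta_rad, theta_rad = 5.183 * pi/(180*3600) = 2.513e-05, D = 3.614e+06

3.614e+06 m


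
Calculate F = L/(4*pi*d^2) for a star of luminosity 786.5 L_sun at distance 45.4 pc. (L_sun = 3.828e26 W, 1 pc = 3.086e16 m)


F = L / (4*pi*d^2) = 3.011e+29 / (4*pi*(1.401e+18)^2) = 1.221e-08

1.221e-08 W/m^2


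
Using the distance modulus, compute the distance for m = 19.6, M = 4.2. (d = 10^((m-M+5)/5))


d = 10^((m - M + 5)/5) = 10^((19.6 - 4.2 + 5)/5) = 12022.6443

12022.6443 pc


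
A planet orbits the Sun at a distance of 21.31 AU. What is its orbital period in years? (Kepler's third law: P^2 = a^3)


P = a^(3/2) = 21.31^1.5 = 98.3728

98.3728 years


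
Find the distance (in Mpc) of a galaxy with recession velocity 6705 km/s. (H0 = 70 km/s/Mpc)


d = v / H0 = 6705 / 70 = 95.7857

95.7857 Mpc


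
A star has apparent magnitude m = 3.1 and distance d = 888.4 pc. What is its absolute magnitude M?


M = m - 5*log10(d) + 5 = 3.1 - 5*log10(888.4) + 5 = -6.643

-6.643


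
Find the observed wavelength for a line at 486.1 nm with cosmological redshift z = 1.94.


lam_obs = lam_emit * (1 + z) = 486.1 * (1 + 1.94) = 1429.134

1429.134 nm


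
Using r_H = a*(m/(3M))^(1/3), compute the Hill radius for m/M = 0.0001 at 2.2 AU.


r_H = a * (m/3M)^(1/3) = 2.2 * (0.0001/3)^(1/3) = 0.0708

0.0708 AU


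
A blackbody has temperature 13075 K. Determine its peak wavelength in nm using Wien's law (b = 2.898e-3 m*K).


lam_max = b / T = 2.898e-3 / 13075 = 2.216e-07 m = 221.6444 nm

221.6444 nm


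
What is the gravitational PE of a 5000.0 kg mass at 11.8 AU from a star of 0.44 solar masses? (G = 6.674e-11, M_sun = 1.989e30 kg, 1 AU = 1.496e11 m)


M = 0.44 * 1.989e30 kg = 8.7516e+29 kg; r = 11.8 AU * 1.496e11 m/AU = 1.76528e+12 m. U = -GM*m/r = -(6.674e-11 * 8.7516e+29 * 5000.0) / 1.76528e+12 = -1.654e+11

-1.654e+11 J


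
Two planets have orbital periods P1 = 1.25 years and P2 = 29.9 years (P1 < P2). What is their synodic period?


1/P_syn = |1/P1 - 1/P2| = |1/1.25 - 1/29.9| => P_syn = 1.3045

1.3045 years


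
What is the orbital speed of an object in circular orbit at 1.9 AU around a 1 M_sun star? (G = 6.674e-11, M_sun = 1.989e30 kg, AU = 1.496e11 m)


v = sqrt(GM/r) = sqrt(6.674e-11 * 1.989e+30 / 2.842e+11) = 21610.6533

21610.6533 m/s


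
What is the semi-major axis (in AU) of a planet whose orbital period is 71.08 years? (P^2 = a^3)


a = P^(2/3) = 71.08^(2/3) = 17.1592

17.1592 AU


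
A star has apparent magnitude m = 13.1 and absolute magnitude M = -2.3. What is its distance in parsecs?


d = 10^((m - M + 5)/5) = 10^((13.1 - -2.3 + 5)/5) = 12022.6443

12022.6443 pc
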